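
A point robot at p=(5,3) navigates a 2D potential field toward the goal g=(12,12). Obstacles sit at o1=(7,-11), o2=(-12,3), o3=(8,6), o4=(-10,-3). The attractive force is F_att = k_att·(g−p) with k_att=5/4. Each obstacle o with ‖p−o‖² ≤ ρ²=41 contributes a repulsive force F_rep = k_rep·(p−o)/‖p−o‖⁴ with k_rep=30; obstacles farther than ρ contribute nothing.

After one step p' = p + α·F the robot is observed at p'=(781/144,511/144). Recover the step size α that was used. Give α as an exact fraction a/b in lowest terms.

α = 1/20

F_att = 5/4·(g−p) = 5/4·(7,9) = (8.7500,11.2500)
o1: d²=200 > ρ²=41 → inactive
o2: d²=289 > ρ²=41 → inactive
o3: d²=18 ≤ ρ²=41; F_rep = 30·(-3,-3)/18² = (-0.2778,-0.2778)
o4: d²=261 > ρ²=41 → inactive
F = F_att + ΣF_rep = (8.4722,10.9722)
Δp = p'−p = (0.4236,0.5486); α = Δx/Fx = (61/144) / (305/36) = 1/20
check: Δy/Fy = (79/144) / (395/36) = 1/20 ✓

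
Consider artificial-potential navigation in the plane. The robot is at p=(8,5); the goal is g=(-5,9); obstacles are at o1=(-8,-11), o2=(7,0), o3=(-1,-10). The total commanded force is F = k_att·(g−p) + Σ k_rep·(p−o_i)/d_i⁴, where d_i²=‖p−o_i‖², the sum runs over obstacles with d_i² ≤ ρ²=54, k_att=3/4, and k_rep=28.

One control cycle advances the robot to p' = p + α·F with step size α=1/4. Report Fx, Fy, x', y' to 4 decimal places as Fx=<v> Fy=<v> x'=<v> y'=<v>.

Fx=-9.7086 Fy=3.2071 x'=5.5729 y'=5.8018

F_att = 3/4·(g−p) = 3/4·(-13,4) = (-9.7500,3.0000)
o1: d²=512 > ρ²=54 → inactive
o2: d²=26 ≤ ρ²=54; F_rep = 28·(1,5)/26² = (0.0414,0.2071)
o3: d²=306 > ρ²=54 → inactive
F = F_att + ΣF_rep = (-9.7086,3.2071)
p' = p + 1/4·F = (5.5729,5.8018)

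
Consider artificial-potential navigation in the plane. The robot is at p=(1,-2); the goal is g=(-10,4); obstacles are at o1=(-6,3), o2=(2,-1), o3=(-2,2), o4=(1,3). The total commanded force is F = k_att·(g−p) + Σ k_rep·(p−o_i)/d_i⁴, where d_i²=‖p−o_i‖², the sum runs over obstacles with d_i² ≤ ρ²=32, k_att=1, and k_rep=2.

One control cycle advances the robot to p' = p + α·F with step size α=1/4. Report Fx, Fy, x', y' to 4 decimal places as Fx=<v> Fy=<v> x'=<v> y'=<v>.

F_att = 1·(g−p) = 1·(-11,6) = (-11.0000,6.0000)
o1: d²=74 > ρ²=32 → inactive
o2: d²=2 ≤ ρ²=32; F_rep = 2·(-1,-1)/2² = (-0.5000,-0.5000)
o3: d²=25 ≤ ρ²=32; F_rep = 2·(3,-4)/25² = (0.0096,-0.0128)
o4: d²=25 ≤ ρ²=32; F_rep = 2·(0,-5)/25² = (0.0000,-0.0160)
F = F_att + ΣF_rep = (-11.4904,5.4712)
p' = p + 1/4·F = (-1.8726,-0.6322)

Fx=-11.4904 Fy=5.4712 x'=-1.8726 y'=-0.6322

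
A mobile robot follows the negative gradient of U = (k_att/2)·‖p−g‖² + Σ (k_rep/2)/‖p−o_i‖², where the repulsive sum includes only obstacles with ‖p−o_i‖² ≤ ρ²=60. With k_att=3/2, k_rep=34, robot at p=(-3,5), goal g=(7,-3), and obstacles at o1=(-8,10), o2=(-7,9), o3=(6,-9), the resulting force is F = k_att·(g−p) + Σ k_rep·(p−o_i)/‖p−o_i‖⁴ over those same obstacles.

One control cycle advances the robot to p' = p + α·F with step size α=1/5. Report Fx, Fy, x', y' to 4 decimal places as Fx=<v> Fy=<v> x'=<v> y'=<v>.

F_att = 3/2·(g−p) = 3/2·(10,-8) = (15.0000,-12.0000)
o1: d²=50 ≤ ρ²=60; F_rep = 34·(5,-5)/50² = (0.0680,-0.0680)
o2: d²=32 ≤ ρ²=60; F_rep = 34·(4,-4)/32² = (0.1328,-0.1328)
o3: d²=277 > ρ²=60 → inactive
F = F_att + ΣF_rep = (15.2008,-12.2008)
p' = p + 1/5·F = (0.0402,2.5598)

Fx=15.2008 Fy=-12.2008 x'=0.0402 y'=2.5598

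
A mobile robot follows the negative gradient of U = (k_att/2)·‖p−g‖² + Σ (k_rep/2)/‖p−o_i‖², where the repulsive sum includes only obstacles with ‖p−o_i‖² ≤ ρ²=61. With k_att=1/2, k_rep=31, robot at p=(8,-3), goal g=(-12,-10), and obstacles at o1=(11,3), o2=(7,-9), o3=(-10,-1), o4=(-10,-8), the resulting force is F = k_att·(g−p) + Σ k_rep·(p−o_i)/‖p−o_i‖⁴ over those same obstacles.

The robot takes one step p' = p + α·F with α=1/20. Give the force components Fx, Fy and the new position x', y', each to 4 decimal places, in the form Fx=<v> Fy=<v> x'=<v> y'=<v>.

Fx=-10.0233 Fy=-3.4560 x'=7.4988 y'=-3.1728

F_att = 1/2·(g−p) = 1/2·(-20,-7) = (-10.0000,-3.5000)
o1: d²=45 ≤ ρ²=61; F_rep = 31·(-3,-6)/45² = (-0.0459,-0.0919)
o2: d²=37 ≤ ρ²=61; F_rep = 31·(1,6)/37² = (0.0226,0.1359)
o3: d²=328 > ρ²=61 → inactive
o4: d²=349 > ρ²=61 → inactive
F = F_att + ΣF_rep = (-10.0233,-3.4560)
p' = p + 1/20·F = (7.4988,-3.1728)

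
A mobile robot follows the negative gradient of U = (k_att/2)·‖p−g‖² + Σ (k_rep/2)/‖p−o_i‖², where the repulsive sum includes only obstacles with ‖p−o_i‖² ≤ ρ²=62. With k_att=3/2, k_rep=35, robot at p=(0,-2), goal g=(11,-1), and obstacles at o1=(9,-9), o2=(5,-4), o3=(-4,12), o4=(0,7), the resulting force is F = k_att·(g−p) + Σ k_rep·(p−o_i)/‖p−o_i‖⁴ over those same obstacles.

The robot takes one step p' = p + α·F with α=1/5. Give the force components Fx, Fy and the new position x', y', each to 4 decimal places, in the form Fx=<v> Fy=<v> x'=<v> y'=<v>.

Fx=16.2919 Fy=1.5832 x'=3.2584 y'=-1.6834

F_att = 3/2·(g−p) = 3/2·(11,1) = (16.5000,1.5000)
o1: d²=130 > ρ²=62 → inactive
o2: d²=29 ≤ ρ²=62; F_rep = 35·(-5,2)/29² = (-0.2081,0.0832)
o3: d²=212 > ρ²=62 → inactive
o4: d²=81 > ρ²=62 → inactive
F = F_att + ΣF_rep = (16.2919,1.5832)
p' = p + 1/5·F = (3.2584,-1.6834)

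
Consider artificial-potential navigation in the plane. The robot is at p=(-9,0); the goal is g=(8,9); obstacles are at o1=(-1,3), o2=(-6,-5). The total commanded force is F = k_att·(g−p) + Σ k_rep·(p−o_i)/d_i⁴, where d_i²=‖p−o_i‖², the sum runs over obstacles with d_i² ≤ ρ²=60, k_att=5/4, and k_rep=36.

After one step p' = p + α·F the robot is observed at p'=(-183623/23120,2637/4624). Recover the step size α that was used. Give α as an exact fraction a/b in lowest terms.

α = 1/20

F_att = 5/4·(g−p) = 5/4·(17,9) = (21.2500,11.2500)
o1: d²=73 > ρ²=60 → inactive
o2: d²=34 ≤ ρ²=60; F_rep = 36·(-3,5)/34² = (-0.0934,0.1557)
F = F_att + ΣF_rep = (21.1566,11.4057)
Δp = p'−p = (1.0578,0.5703); α = Δx/Fx = (24457/23120) / (24457/1156) = 1/20
check: Δy/Fy = (2637/4624) / (13185/1156) = 1/20 ✓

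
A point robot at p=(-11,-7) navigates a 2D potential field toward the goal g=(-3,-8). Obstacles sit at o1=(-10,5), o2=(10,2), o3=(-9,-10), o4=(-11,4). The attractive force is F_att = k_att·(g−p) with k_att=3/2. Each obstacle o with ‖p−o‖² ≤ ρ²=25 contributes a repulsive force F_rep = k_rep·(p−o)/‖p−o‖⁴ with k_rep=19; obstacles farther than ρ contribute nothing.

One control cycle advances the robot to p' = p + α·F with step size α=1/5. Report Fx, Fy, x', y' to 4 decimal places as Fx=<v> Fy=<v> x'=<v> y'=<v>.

Fx=11.7751 Fy=-1.1627 x'=-8.6450 y'=-7.2325

F_att = 3/2·(g−p) = 3/2·(8,-1) = (12.0000,-1.5000)
o1: d²=145 > ρ²=25 → inactive
o2: d²=522 > ρ²=25 → inactive
o3: d²=13 ≤ ρ²=25; F_rep = 19·(-2,3)/13² = (-0.2249,0.3373)
o4: d²=121 > ρ²=25 → inactive
F = F_att + ΣF_rep = (11.7751,-1.1627)
p' = p + 1/5·F = (-8.6450,-7.2325)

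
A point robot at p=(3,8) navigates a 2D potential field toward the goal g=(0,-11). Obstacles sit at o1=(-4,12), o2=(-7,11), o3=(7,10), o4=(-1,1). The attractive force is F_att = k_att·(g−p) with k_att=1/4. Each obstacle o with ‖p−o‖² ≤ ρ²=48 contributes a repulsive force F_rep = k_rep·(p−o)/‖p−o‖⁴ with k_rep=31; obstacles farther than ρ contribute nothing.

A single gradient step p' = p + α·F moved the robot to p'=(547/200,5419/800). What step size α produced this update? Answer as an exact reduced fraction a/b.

F_att = 1/4·(g−p) = 1/4·(-3,-19) = (-0.7500,-4.7500)
o1: d²=65 > ρ²=48 → inactive
o2: d²=109 > ρ²=48 → inactive
o3: d²=20 ≤ ρ²=48; F_rep = 31·(-4,-2)/20² = (-0.3100,-0.1550)
o4: d²=65 > ρ²=48 → inactive
F = F_att + ΣF_rep = (-1.0600,-4.9050)
Δp = p'−p = (-0.2650,-1.2263); α = Δx/Fx = (-53/200) / (-53/50) = 1/4
check: Δy/Fy = (-981/800) / (-981/200) = 1/4 ✓

α = 1/4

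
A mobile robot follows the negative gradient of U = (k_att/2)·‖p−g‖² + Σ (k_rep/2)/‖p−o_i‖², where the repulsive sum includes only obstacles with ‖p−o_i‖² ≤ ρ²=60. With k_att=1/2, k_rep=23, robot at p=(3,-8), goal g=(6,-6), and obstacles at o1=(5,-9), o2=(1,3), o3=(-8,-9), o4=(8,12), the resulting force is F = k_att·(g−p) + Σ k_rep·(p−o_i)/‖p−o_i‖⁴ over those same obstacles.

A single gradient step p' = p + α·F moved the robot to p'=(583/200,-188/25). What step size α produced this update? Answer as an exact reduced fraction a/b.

F_att = 1/2·(g−p) = 1/2·(3,2) = (1.5000,1.0000)
o1: d²=5 ≤ ρ²=60; F_rep = 23·(-2,1)/5² = (-1.8400,0.9200)
o2: d²=125 > ρ²=60 → inactive
o3: d²=122 > ρ²=60 → inactive
o4: d²=425 > ρ²=60 → inactive
F = F_att + ΣF_rep = (-0.3400,1.9200)
Δp = p'−p = (-0.0850,0.4800); α = Δx/Fx = (-17/200) / (-17/50) = 1/4
check: Δy/Fy = (12/25) / (48/25) = 1/4 ✓

α = 1/4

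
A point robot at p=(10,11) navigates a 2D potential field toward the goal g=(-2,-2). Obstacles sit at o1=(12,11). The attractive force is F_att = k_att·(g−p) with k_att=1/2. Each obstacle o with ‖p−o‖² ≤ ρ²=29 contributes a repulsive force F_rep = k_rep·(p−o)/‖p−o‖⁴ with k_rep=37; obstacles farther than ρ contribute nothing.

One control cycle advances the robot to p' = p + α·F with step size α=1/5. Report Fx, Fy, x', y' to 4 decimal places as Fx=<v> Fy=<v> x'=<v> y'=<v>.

Fx=-10.6250 Fy=-6.5000 x'=7.8750 y'=9.7000

F_att = 1/2·(g−p) = 1/2·(-12,-13) = (-6.0000,-6.5000)
o1: d²=4 ≤ ρ²=29; F_rep = 37·(-2,0)/4² = (-4.6250,0.0000)
F = F_att + ΣF_rep = (-10.6250,-6.5000)
p' = p + 1/5·F = (7.8750,9.7000)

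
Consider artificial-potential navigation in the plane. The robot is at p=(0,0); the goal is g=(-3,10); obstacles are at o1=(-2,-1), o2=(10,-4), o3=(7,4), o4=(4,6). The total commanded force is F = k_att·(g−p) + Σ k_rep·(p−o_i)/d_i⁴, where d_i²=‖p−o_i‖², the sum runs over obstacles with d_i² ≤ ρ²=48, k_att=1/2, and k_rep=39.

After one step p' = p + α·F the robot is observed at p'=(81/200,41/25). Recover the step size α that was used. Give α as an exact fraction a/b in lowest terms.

F_att = 1/2·(g−p) = 1/2·(-3,10) = (-1.5000,5.0000)
o1: d²=5 ≤ ρ²=48; F_rep = 39·(2,1)/5² = (3.1200,1.5600)
o2: d²=116 > ρ²=48 → inactive
o3: d²=65 > ρ²=48 → inactive
o4: d²=52 > ρ²=48 → inactive
F = F_att + ΣF_rep = (1.6200,6.5600)
Δp = p'−p = (0.4050,1.6400); α = Δx/Fx = (81/200) / (81/50) = 1/4
check: Δy/Fy = (41/25) / (164/25) = 1/4 ✓

α = 1/4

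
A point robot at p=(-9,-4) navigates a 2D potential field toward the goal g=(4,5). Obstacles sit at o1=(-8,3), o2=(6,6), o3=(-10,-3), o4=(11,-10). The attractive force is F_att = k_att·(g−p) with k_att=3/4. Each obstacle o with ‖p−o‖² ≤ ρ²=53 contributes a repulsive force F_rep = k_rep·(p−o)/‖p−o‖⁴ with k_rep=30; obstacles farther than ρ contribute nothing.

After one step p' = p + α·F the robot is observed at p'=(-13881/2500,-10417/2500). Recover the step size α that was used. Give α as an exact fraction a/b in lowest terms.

F_att = 3/4·(g−p) = 3/4·(13,9) = (9.7500,6.7500)
o1: d²=50 ≤ ρ²=53; F_rep = 30·(-1,-7)/50² = (-0.0120,-0.0840)
o2: d²=325 > ρ²=53 → inactive
o3: d²=2 ≤ ρ²=53; F_rep = 30·(1,-1)/2² = (7.5000,-7.5000)
o4: d²=436 > ρ²=53 → inactive
F = F_att + ΣF_rep = (17.2380,-0.8340)
Δp = p'−p = (3.4476,-0.1668); α = Δx/Fx = (8619/2500) / (8619/500) = 1/5
check: Δy/Fy = (-417/2500) / (-417/500) = 1/5 ✓

α = 1/5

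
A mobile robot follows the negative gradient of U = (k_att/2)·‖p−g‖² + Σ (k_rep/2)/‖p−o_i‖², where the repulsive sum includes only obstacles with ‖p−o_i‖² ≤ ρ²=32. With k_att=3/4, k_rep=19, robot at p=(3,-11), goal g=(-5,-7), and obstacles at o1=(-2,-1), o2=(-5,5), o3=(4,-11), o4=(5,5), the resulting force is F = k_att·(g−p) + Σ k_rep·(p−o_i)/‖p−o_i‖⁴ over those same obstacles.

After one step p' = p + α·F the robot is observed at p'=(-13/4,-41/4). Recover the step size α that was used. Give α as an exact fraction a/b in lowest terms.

F_att = 3/4·(g−p) = 3/4·(-8,4) = (-6.0000,3.0000)
o1: d²=125 > ρ²=32 → inactive
o2: d²=320 > ρ²=32 → inactive
o3: d²=1 ≤ ρ²=32; F_rep = 19·(-1,0)/1² = (-19.0000,0.0000)
o4: d²=260 > ρ²=32 → inactive
F = F_att + ΣF_rep = (-25.0000,3.0000)
Δp = p'−p = (-6.2500,0.7500); α = Δx/Fx = (-25/4) / (-25) = 1/4
check: Δy/Fy = (3/4) / (3) = 1/4 ✓

α = 1/4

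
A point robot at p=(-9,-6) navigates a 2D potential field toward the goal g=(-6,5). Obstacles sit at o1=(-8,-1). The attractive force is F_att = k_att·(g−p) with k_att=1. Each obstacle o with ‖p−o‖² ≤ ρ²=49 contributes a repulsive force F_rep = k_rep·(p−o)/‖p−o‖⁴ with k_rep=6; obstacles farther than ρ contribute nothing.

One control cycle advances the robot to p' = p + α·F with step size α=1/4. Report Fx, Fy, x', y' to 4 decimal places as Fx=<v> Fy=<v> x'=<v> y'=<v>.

Fx=2.9911 Fy=10.9556 x'=-8.2522 y'=-3.2611

F_att = 1·(g−p) = 1·(3,11) = (3.0000,11.0000)
o1: d²=26 ≤ ρ²=49; F_rep = 6·(-1,-5)/26² = (-0.0089,-0.0444)
F = F_att + ΣF_rep = (2.9911,10.9556)
p' = p + 1/4·F = (-8.2522,-3.2611)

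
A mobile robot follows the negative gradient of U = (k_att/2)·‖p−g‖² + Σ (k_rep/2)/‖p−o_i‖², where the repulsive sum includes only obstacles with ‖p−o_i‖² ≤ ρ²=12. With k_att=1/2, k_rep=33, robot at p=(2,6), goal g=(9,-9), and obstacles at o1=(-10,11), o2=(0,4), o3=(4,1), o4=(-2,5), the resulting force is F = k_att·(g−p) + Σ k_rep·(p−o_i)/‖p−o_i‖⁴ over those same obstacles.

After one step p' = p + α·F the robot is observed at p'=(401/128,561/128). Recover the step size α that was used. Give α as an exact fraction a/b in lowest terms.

F_att = 1/2·(g−p) = 1/2·(7,-15) = (3.5000,-7.5000)
o1: d²=169 > ρ²=12 → inactive
o2: d²=8 ≤ ρ²=12; F_rep = 33·(2,2)/8² = (1.0312,1.0312)
o3: d²=29 > ρ²=12 → inactive
o4: d²=17 > ρ²=12 → inactive
F = F_att + ΣF_rep = (4.5312,-6.4688)
Δp = p'−p = (1.1328,-1.6172); α = Δx/Fx = (145/128) / (145/32) = 1/4
check: Δy/Fy = (-207/128) / (-207/32) = 1/4 ✓

α = 1/4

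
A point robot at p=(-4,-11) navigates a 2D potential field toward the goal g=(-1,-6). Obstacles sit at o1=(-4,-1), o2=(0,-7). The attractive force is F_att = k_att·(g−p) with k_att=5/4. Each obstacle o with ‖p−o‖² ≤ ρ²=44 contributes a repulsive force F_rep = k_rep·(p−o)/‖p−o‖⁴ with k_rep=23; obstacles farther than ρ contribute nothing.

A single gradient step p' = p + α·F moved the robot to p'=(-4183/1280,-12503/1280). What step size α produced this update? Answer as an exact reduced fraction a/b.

F_att = 5/4·(g−p) = 5/4·(3,5) = (3.7500,6.2500)
o1: d²=100 > ρ²=44 → inactive
o2: d²=32 ≤ ρ²=44; F_rep = 23·(-4,-4)/32² = (-0.0898,-0.0898)
F = F_att + ΣF_rep = (3.6602,6.1602)
Δp = p'−p = (0.7320,1.2320); α = Δx/Fx = (937/1280) / (937/256) = 1/5
check: Δy/Fy = (1577/1280) / (1577/256) = 1/5 ✓

α = 1/5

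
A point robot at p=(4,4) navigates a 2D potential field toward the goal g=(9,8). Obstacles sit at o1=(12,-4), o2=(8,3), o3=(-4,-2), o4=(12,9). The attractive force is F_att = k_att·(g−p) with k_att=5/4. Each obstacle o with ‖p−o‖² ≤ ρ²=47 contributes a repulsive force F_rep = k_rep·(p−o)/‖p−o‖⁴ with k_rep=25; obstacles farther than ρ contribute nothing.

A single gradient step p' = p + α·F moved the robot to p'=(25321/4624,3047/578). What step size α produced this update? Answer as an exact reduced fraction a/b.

α = 1/4

F_att = 5/4·(g−p) = 5/4·(5,4) = (6.2500,5.0000)
o1: d²=128 > ρ²=47 → inactive
o2: d²=17 ≤ ρ²=47; F_rep = 25·(-4,1)/17² = (-0.3460,0.0865)
o3: d²=100 > ρ²=47 → inactive
o4: d²=89 > ρ²=47 → inactive
F = F_att + ΣF_rep = (5.9040,5.0865)
Δp = p'−p = (1.4760,1.2716); α = Δx/Fx = (6825/4624) / (6825/1156) = 1/4
check: Δy/Fy = (735/578) / (1470/289) = 1/4 ✓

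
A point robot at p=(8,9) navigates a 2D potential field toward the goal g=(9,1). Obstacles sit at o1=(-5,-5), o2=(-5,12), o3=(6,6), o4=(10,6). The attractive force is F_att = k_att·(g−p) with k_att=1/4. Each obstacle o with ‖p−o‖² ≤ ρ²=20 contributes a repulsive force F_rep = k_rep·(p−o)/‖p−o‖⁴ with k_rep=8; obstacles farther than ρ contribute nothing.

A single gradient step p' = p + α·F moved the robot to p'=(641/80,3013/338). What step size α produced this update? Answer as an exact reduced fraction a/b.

α = 1/20

F_att = 1/4·(g−p) = 1/4·(1,-8) = (0.2500,-2.0000)
o1: d²=365 > ρ²=20 → inactive
o2: d²=178 > ρ²=20 → inactive
o3: d²=13 ≤ ρ²=20; F_rep = 8·(2,3)/13² = (0.0947,0.1420)
o4: d²=13 ≤ ρ²=20; F_rep = 8·(-2,3)/13² = (-0.0947,0.1420)
F = F_att + ΣF_rep = (0.2500,-1.7160)
Δp = p'−p = (0.0125,-0.0858); α = Δx/Fx = (1/80) / (1/4) = 1/20
check: Δy/Fy = (-29/338) / (-290/169) = 1/20 ✓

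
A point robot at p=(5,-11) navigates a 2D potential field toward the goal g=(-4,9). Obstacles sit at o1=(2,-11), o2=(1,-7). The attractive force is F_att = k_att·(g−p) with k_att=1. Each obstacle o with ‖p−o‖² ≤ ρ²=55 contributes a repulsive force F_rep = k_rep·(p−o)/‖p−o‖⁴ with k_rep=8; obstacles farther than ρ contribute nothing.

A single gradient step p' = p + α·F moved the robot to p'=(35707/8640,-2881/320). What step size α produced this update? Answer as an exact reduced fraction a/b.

F_att = 1·(g−p) = 1·(-9,20) = (-9.0000,20.0000)
o1: d²=9 ≤ ρ²=55; F_rep = 8·(3,0)/9² = (0.2963,0.0000)
o2: d²=32 ≤ ρ²=55; F_rep = 8·(4,-4)/32² = (0.0312,-0.0312)
F = F_att + ΣF_rep = (-8.6725,19.9688)
Δp = p'−p = (-0.8672,1.9969); α = Δx/Fx = (-7493/8640) / (-7493/864) = 1/10
check: Δy/Fy = (639/320) / (639/32) = 1/10 ✓

α = 1/10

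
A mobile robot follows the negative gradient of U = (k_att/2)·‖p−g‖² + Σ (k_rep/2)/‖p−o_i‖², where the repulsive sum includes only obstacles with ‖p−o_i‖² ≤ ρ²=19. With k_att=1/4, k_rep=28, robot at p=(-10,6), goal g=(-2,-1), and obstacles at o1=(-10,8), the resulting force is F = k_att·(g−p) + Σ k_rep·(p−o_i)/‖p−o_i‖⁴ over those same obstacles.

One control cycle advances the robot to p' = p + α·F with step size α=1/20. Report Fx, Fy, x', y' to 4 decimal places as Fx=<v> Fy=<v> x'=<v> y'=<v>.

Fx=2.0000 Fy=-5.2500 x'=-9.9000 y'=5.7375

F_att = 1/4·(g−p) = 1/4·(8,-7) = (2.0000,-1.7500)
o1: d²=4 ≤ ρ²=19; F_rep = 28·(0,-2)/4² = (0.0000,-3.5000)
F = F_att + ΣF_rep = (2.0000,-5.2500)
p' = p + 1/20·F = (-9.9000,5.7375)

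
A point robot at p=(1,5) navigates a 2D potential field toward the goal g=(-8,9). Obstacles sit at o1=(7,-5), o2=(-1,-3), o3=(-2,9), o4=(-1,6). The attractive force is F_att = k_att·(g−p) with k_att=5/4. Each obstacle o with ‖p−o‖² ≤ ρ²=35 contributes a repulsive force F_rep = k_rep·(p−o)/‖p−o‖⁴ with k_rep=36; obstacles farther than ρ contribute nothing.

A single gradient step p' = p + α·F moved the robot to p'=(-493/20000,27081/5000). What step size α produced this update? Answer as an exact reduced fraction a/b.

F_att = 5/4·(g−p) = 5/4·(-9,4) = (-11.2500,5.0000)
o1: d²=136 > ρ²=35 → inactive
o2: d²=68 > ρ²=35 → inactive
o3: d²=25 ≤ ρ²=35; F_rep = 36·(3,-4)/25² = (0.1728,-0.2304)
o4: d²=5 ≤ ρ²=35; F_rep = 36·(2,-1)/5² = (2.8800,-1.4400)
F = F_att + ΣF_rep = (-8.1972,3.3296)
Δp = p'−p = (-1.0247,0.4162); α = Δx/Fx = (-20493/20000) / (-20493/2500) = 1/8
check: Δy/Fy = (2081/5000) / (2081/625) = 1/8 ✓

α = 1/8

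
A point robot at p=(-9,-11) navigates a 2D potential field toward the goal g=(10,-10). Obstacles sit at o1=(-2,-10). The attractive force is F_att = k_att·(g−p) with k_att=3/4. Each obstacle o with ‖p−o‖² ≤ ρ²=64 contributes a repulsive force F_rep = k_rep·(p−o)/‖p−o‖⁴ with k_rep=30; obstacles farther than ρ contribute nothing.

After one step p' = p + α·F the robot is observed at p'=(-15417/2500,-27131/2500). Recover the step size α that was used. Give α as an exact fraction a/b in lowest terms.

F_att = 3/4·(g−p) = 3/4·(19,1) = (14.2500,0.7500)
o1: d²=50 ≤ ρ²=64; F_rep = 30·(-7,-1)/50² = (-0.0840,-0.0120)
F = F_att + ΣF_rep = (14.1660,0.7380)
Δp = p'−p = (2.8332,0.1476); α = Δx/Fx = (7083/2500) / (7083/500) = 1/5
check: Δy/Fy = (369/2500) / (369/500) = 1/5 ✓

α = 1/5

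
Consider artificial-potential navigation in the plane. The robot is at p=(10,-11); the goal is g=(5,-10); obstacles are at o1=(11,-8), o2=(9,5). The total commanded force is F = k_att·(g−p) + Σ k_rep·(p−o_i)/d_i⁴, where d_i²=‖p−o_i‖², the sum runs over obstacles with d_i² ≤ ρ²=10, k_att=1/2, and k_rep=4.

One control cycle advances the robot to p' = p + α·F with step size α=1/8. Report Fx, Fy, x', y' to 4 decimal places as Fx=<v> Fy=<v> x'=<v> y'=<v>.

Fx=-2.5400 Fy=0.3800 x'=9.6825 y'=-10.9525

F_att = 1/2·(g−p) = 1/2·(-5,1) = (-2.5000,0.5000)
o1: d²=10 ≤ ρ²=10; F_rep = 4·(-1,-3)/10² = (-0.0400,-0.1200)
o2: d²=257 > ρ²=10 → inactive
F = F_att + ΣF_rep = (-2.5400,0.3800)
p' = p + 1/8·F = (9.6825,-10.9525)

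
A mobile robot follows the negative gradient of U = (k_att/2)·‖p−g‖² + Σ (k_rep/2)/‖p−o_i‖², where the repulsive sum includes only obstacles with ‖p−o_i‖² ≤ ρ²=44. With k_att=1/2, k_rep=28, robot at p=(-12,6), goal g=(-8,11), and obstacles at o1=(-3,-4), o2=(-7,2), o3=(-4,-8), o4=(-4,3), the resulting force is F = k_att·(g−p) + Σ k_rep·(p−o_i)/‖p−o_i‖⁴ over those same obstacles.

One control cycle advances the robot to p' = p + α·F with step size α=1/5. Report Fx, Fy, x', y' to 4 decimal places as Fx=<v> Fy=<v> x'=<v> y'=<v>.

Fx=1.9167 Fy=2.5666 x'=-11.6167 y'=6.5133

F_att = 1/2·(g−p) = 1/2·(4,5) = (2.0000,2.5000)
o1: d²=181 > ρ²=44 → inactive
o2: d²=41 ≤ ρ²=44; F_rep = 28·(-5,4)/41² = (-0.0833,0.0666)
o3: d²=260 > ρ²=44 → inactive
o4: d²=73 > ρ²=44 → inactive
F = F_att + ΣF_rep = (1.9167,2.5666)
p' = p + 1/5·F = (-11.6167,6.5133)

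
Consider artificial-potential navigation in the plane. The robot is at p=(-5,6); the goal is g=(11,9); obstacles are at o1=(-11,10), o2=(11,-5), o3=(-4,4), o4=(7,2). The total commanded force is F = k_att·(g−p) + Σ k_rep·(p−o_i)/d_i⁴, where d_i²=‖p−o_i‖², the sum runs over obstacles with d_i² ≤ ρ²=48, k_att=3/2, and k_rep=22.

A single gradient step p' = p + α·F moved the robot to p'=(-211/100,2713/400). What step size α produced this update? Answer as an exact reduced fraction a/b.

F_att = 3/2·(g−p) = 3/2·(16,3) = (24.0000,4.5000)
o1: d²=52 > ρ²=48 → inactive
o2: d²=377 > ρ²=48 → inactive
o3: d²=5 ≤ ρ²=48; F_rep = 22·(-1,2)/5² = (-0.8800,1.7600)
o4: d²=160 > ρ²=48 → inactive
F = F_att + ΣF_rep = (23.1200,6.2600)
Δp = p'−p = (2.8900,0.7825); α = Δx/Fx = (289/100) / (578/25) = 1/8
check: Δy/Fy = (313/400) / (313/50) = 1/8 ✓

α = 1/8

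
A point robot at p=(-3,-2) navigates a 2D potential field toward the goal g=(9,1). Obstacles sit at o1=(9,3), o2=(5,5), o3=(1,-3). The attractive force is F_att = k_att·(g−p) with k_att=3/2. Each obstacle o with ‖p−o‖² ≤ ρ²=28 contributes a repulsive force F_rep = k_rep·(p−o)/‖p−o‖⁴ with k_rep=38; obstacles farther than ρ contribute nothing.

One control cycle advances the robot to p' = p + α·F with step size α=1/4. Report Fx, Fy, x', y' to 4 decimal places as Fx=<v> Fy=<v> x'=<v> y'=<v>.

F_att = 3/2·(g−p) = 3/2·(12,3) = (18.0000,4.5000)
o1: d²=169 > ρ²=28 → inactive
o2: d²=113 > ρ²=28 → inactive
o3: d²=17 ≤ ρ²=28; F_rep = 38·(-4,1)/17² = (-0.5260,0.1315)
F = F_att + ΣF_rep = (17.4740,4.6315)
p' = p + 1/4·F = (1.3685,-0.8421)

Fx=17.4740 Fy=4.6315 x'=1.3685 y'=-0.8421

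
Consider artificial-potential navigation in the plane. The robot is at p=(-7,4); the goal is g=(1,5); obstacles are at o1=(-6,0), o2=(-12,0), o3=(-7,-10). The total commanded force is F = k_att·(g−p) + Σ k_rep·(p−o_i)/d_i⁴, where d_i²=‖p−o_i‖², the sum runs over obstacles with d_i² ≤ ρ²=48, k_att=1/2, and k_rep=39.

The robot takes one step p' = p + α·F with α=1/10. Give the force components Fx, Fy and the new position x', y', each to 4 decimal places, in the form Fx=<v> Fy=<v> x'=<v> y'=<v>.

Fx=3.9811 Fy=1.1326 x'=-6.6019 y'=4.1133

F_att = 1/2·(g−p) = 1/2·(8,1) = (4.0000,0.5000)
o1: d²=17 ≤ ρ²=48; F_rep = 39·(-1,4)/17² = (-0.1349,0.5398)
o2: d²=41 ≤ ρ²=48; F_rep = 39·(5,4)/41² = (0.1160,0.0928)
o3: d²=196 > ρ²=48 → inactive
F = F_att + ΣF_rep = (3.9811,1.1326)
p' = p + 1/10·F = (-6.6019,4.1133)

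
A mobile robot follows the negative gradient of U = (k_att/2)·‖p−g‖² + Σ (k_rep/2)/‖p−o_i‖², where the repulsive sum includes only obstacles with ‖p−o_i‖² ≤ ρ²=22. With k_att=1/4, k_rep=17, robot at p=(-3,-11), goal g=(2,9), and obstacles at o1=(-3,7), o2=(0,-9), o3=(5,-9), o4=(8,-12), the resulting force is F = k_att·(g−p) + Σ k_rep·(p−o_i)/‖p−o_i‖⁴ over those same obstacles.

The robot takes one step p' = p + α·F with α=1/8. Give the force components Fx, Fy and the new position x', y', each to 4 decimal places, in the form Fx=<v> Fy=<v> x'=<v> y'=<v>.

Fx=0.9482 Fy=4.7988 x'=-2.8815 y'=-10.4001

F_att = 1/4·(g−p) = 1/4·(5,20) = (1.2500,5.0000)
o1: d²=324 > ρ²=22 → inactive
o2: d²=13 ≤ ρ²=22; F_rep = 17·(-3,-2)/13² = (-0.3018,-0.2012)
o3: d²=68 > ρ²=22 → inactive
o4: d²=122 > ρ²=22 → inactive
F = F_att + ΣF_rep = (0.9482,4.7988)
p' = p + 1/8·F = (-2.8815,-10.4001)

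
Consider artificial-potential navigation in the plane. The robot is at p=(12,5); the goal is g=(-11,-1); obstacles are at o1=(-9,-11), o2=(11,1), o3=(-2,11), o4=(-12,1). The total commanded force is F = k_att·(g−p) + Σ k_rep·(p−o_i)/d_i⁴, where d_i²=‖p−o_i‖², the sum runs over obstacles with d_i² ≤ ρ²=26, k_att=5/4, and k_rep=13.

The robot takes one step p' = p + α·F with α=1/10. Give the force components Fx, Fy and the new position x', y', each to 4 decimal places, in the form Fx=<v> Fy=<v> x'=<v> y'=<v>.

Fx=-28.7050 Fy=-7.3201 x'=9.1295 y'=4.2680

F_att = 5/4·(g−p) = 5/4·(-23,-6) = (-28.7500,-7.5000)
o1: d²=697 > ρ²=26 → inactive
o2: d²=17 ≤ ρ²=26; F_rep = 13·(1,4)/17² = (0.0450,0.1799)
o3: d²=232 > ρ²=26 → inactive
o4: d²=592 > ρ²=26 → inactive
F = F_att + ΣF_rep = (-28.7050,-7.3201)
p' = p + 1/10·F = (9.1295,4.2680)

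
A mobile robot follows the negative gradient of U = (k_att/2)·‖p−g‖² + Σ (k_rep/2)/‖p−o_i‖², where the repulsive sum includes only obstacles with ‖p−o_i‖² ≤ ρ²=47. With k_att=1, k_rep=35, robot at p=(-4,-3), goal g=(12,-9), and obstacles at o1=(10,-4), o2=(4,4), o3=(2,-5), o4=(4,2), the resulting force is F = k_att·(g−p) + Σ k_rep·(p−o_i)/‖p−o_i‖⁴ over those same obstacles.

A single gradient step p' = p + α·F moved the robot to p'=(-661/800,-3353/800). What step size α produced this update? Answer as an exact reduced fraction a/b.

F_att = 1·(g−p) = 1·(16,-6) = (16.0000,-6.0000)
o1: d²=197 > ρ²=47 → inactive
o2: d²=113 > ρ²=47 → inactive
o3: d²=40 ≤ ρ²=47; F_rep = 35·(-6,2)/40² = (-0.1313,0.0437)
o4: d²=89 > ρ²=47 → inactive
F = F_att + ΣF_rep = (15.8688,-5.9562)
Δp = p'−p = (3.1738,-1.1912); α = Δx/Fx = (2539/800) / (2539/160) = 1/5
check: Δy/Fy = (-953/800) / (-953/160) = 1/5 ✓

α = 1/5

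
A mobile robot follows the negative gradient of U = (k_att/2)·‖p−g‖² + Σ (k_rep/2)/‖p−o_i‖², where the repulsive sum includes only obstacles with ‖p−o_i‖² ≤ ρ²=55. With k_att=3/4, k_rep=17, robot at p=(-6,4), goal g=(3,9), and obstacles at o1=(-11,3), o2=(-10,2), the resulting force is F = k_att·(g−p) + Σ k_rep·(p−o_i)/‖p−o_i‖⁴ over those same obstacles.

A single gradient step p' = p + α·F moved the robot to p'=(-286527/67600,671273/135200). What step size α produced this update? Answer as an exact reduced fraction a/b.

α = 1/4

F_att = 3/4·(g−p) = 3/4·(9,5) = (6.7500,3.7500)
o1: d²=26 ≤ ρ²=55; F_rep = 17·(5,1)/26² = (0.1257,0.0251)
o2: d²=20 ≤ ρ²=55; F_rep = 17·(4,2)/20² = (0.1700,0.0850)
F = F_att + ΣF_rep = (7.0457,3.8601)
Δp = p'−p = (1.7614,0.9650); α = Δx/Fx = (119073/67600) / (119073/16900) = 1/4
check: Δy/Fy = (130473/135200) / (130473/33800) = 1/4 ✓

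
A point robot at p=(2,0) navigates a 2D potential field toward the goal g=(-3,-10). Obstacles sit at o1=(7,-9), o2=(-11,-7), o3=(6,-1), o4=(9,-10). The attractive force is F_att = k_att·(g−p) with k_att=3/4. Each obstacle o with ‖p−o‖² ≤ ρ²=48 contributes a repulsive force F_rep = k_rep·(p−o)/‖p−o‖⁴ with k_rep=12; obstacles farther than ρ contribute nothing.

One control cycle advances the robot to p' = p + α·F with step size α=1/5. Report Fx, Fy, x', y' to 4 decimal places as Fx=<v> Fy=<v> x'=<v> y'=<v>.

F_att = 3/4·(g−p) = 3/4·(-5,-10) = (-3.7500,-7.5000)
o1: d²=106 > ρ²=48 → inactive
o2: d²=218 > ρ²=48 → inactive
o3: d²=17 ≤ ρ²=48; F_rep = 12·(-4,1)/17² = (-0.1661,0.0415)
o4: d²=149 > ρ²=48 → inactive
F = F_att + ΣF_rep = (-3.9161,-7.4585)
p' = p + 1/5·F = (1.2168,-1.4917)

Fx=-3.9161 Fy=-7.4585 x'=1.2168 y'=-1.4917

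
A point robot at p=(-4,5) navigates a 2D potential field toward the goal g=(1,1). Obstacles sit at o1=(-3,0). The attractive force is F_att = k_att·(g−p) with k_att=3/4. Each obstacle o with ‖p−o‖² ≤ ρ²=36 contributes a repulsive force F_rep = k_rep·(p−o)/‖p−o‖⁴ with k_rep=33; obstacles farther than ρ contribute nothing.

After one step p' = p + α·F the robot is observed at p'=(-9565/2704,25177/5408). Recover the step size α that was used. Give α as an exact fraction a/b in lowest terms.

F_att = 3/4·(g−p) = 3/4·(5,-4) = (3.7500,-3.0000)
o1: d²=26 ≤ ρ²=36; F_rep = 33·(-1,5)/26² = (-0.0488,0.2441)
F = F_att + ΣF_rep = (3.7012,-2.7559)
Δp = p'−p = (0.4626,-0.3445); α = Δx/Fx = (1251/2704) / (1251/338) = 1/8
check: Δy/Fy = (-1863/5408) / (-1863/676) = 1/8 ✓

α = 1/8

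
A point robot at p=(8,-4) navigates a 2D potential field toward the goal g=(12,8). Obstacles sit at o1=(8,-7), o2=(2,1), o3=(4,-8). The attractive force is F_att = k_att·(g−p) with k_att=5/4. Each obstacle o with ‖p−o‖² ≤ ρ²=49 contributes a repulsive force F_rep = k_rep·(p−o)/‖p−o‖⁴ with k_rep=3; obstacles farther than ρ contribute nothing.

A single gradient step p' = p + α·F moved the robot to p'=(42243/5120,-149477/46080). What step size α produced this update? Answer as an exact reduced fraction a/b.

α = 1/20

F_att = 5/4·(g−p) = 5/4·(4,12) = (5.0000,15.0000)
o1: d²=9 ≤ ρ²=49; F_rep = 3·(0,3)/9² = (0.0000,0.1111)
o2: d²=61 > ρ²=49 → inactive
o3: d²=32 ≤ ρ²=49; F_rep = 3·(4,4)/32² = (0.0117,0.0117)
F = F_att + ΣF_rep = (5.0117,15.1228)
Δp = p'−p = (0.2506,0.7561); α = Δx/Fx = (1283/5120) / (1283/256) = 1/20
check: Δy/Fy = (34843/46080) / (34843/2304) = 1/20 ✓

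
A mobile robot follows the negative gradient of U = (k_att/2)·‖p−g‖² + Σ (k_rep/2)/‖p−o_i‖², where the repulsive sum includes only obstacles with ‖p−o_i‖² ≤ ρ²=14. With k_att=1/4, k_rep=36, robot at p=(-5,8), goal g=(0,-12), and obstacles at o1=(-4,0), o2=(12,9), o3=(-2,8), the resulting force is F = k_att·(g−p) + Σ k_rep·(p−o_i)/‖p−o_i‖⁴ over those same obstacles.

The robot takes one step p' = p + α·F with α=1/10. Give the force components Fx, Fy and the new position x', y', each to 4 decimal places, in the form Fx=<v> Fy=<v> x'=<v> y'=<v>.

F_att = 1/4·(g−p) = 1/4·(5,-20) = (1.2500,-5.0000)
o1: d²=65 > ρ²=14 → inactive
o2: d²=290 > ρ²=14 → inactive
o3: d²=9 ≤ ρ²=14; F_rep = 36·(-3,0)/9² = (-1.3333,0.0000)
F = F_att + ΣF_rep = (-0.0833,-5.0000)
p' = p + 1/10·F = (-5.0083,7.5000)

Fx=-0.0833 Fy=-5.0000 x'=-5.0083 y'=7.5000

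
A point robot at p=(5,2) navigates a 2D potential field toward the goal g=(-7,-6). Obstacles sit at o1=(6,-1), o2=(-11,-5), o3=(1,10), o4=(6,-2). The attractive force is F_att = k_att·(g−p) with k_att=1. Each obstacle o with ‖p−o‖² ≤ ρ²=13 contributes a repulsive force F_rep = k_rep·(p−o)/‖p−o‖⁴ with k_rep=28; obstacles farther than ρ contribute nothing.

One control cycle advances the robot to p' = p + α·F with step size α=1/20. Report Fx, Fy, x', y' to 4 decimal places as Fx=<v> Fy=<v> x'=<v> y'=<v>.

Fx=-12.2800 Fy=-7.1600 x'=4.3860 y'=1.6420

F_att = 1·(g−p) = 1·(-12,-8) = (-12.0000,-8.0000)
o1: d²=10 ≤ ρ²=13; F_rep = 28·(-1,3)/10² = (-0.2800,0.8400)
o2: d²=305 > ρ²=13 → inactive
o3: d²=80 > ρ²=13 → inactive
o4: d²=17 > ρ²=13 → inactive
F = F_att + ΣF_rep = (-12.2800,-7.1600)
p' = p + 1/20·F = (4.3860,1.6420)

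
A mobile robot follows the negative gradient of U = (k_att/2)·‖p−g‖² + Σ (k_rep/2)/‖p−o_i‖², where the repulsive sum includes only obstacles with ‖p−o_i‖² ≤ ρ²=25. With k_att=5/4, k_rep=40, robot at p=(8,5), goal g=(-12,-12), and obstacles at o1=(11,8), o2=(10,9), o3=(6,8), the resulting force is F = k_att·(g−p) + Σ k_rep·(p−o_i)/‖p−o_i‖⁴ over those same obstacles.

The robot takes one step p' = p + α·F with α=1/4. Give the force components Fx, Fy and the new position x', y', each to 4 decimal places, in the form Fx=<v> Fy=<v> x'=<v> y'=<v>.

Fx=-25.0970 Fy=-22.7304 x'=1.7258 y'=-0.6826

F_att = 5/4·(g−p) = 5/4·(-20,-17) = (-25.0000,-21.2500)
o1: d²=18 ≤ ρ²=25; F_rep = 40·(-3,-3)/18² = (-0.3704,-0.3704)
o2: d²=20 ≤ ρ²=25; F_rep = 40·(-2,-4)/20² = (-0.2000,-0.4000)
o3: d²=13 ≤ ρ²=25; F_rep = 40·(2,-3)/13² = (0.4734,-0.7101)
F = F_att + ΣF_rep = (-25.0970,-22.7304)
p' = p + 1/4·F = (1.7258,-0.6826)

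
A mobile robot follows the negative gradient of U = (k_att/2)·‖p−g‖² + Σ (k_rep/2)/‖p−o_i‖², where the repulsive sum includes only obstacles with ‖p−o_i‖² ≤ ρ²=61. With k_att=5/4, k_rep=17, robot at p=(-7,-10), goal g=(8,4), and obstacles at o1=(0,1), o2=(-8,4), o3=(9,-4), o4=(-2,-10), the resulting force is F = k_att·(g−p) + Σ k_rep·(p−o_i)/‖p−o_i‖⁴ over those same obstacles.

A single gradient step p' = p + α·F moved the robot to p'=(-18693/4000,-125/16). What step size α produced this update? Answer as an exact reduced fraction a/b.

F_att = 5/4·(g−p) = 5/4·(15,14) = (18.7500,17.5000)
o1: d²=170 > ρ²=61 → inactive
o2: d²=197 > ρ²=61 → inactive
o3: d²=292 > ρ²=61 → inactive
o4: d²=25 ≤ ρ²=61; F_rep = 17·(-5,0)/25² = (-0.1360,0.0000)
F = F_att + ΣF_rep = (18.6140,17.5000)
Δp = p'−p = (2.3268,2.1875); α = Δx/Fx = (9307/4000) / (9307/500) = 1/8
check: Δy/Fy = (35/16) / (35/2) = 1/8 ✓

α = 1/8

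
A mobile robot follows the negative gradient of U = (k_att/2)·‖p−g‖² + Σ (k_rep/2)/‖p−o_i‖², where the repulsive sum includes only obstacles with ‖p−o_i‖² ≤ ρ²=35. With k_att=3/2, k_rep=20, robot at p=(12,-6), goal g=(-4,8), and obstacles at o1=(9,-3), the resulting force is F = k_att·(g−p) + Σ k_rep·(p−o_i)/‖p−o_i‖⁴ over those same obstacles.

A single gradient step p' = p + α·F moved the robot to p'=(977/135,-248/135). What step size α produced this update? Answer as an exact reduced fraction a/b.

α = 1/5

F_att = 3/2·(g−p) = 3/2·(-16,14) = (-24.0000,21.0000)
o1: d²=18 ≤ ρ²=35; F_rep = 20·(3,-3)/18² = (0.1852,-0.1852)
F = F_att + ΣF_rep = (-23.8148,20.8148)
Δp = p'−p = (-4.7630,4.1630); α = Δx/Fx = (-643/135) / (-643/27) = 1/5
check: Δy/Fy = (562/135) / (562/27) = 1/5 ✓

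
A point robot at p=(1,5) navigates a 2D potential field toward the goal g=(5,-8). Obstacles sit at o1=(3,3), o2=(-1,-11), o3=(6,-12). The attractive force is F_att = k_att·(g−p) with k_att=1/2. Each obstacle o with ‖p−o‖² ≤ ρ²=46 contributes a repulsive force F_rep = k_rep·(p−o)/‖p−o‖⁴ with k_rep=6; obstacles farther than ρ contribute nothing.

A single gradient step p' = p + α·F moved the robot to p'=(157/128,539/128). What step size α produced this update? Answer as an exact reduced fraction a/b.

F_att = 1/2·(g−p) = 1/2·(4,-13) = (2.0000,-6.5000)
o1: d²=8 ≤ ρ²=46; F_rep = 6·(-2,2)/8² = (-0.1875,0.1875)
o2: d²=260 > ρ²=46 → inactive
o3: d²=314 > ρ²=46 → inactive
F = F_att + ΣF_rep = (1.8125,-6.3125)
Δp = p'−p = (0.2266,-0.7891); α = Δx/Fx = (29/128) / (29/16) = 1/8
check: Δy/Fy = (-101/128) / (-101/16) = 1/8 ✓

α = 1/8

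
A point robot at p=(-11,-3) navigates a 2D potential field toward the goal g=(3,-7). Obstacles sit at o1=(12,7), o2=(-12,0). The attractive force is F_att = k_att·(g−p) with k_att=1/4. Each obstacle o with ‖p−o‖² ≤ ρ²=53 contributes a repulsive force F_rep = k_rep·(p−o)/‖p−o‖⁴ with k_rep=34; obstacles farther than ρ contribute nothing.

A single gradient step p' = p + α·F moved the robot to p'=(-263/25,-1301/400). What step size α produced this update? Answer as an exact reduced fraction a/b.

F_att = 1/4·(g−p) = 1/4·(14,-4) = (3.5000,-1.0000)
o1: d²=629 > ρ²=53 → inactive
o2: d²=10 ≤ ρ²=53; F_rep = 34·(1,-3)/10² = (0.3400,-1.0200)
F = F_att + ΣF_rep = (3.8400,-2.0200)
Δp = p'−p = (0.4800,-0.2525); α = Δx/Fx = (12/25) / (96/25) = 1/8
check: Δy/Fy = (-101/400) / (-101/50) = 1/8 ✓

α = 1/8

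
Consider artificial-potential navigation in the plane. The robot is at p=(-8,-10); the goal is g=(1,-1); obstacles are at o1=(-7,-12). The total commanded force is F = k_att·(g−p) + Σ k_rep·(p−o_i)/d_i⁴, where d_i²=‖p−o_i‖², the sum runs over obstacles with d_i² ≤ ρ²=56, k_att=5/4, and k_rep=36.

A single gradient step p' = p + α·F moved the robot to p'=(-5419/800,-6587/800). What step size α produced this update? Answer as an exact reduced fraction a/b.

F_att = 5/4·(g−p) = 5/4·(9,9) = (11.2500,11.2500)
o1: d²=5 ≤ ρ²=56; F_rep = 36·(-1,2)/5² = (-1.4400,2.8800)
F = F_att + ΣF_rep = (9.8100,14.1300)
Δp = p'−p = (1.2263,1.7663); α = Δx/Fx = (981/800) / (981/100) = 1/8
check: Δy/Fy = (1413/800) / (1413/100) = 1/8 ✓

α = 1/8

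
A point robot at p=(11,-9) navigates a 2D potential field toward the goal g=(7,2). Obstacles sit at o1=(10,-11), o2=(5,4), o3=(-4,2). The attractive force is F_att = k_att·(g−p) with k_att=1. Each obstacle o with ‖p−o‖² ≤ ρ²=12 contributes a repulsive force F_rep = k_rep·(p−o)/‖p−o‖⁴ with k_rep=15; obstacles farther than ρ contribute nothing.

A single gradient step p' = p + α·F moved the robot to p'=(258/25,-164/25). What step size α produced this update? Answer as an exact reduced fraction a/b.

F_att = 1·(g−p) = 1·(-4,11) = (-4.0000,11.0000)
o1: d²=5 ≤ ρ²=12; F_rep = 15·(1,2)/5² = (0.6000,1.2000)
o2: d²=205 > ρ²=12 → inactive
o3: d²=346 > ρ²=12 → inactive
F = F_att + ΣF_rep = (-3.4000,12.2000)
Δp = p'−p = (-0.6800,2.4400); α = Δx/Fx = (-17/25) / (-17/5) = 1/5
check: Δy/Fy = (61/25) / (61/5) = 1/5 ✓

α = 1/5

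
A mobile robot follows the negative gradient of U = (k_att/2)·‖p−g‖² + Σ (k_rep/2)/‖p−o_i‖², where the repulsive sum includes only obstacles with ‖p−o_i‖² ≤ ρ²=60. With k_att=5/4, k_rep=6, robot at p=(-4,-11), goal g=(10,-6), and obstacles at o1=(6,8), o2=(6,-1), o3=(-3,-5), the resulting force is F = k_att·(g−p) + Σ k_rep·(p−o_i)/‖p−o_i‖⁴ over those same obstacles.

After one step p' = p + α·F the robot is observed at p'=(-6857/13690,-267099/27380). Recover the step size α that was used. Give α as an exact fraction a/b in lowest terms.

α = 1/5

F_att = 5/4·(g−p) = 5/4·(14,5) = (17.5000,6.2500)
o1: d²=461 > ρ²=60 → inactive
o2: d²=200 > ρ²=60 → inactive
o3: d²=37 ≤ ρ²=60; F_rep = 6·(-1,-6)/37² = (-0.0044,-0.0263)
F = F_att + ΣF_rep = (17.4956,6.2237)
Δp = p'−p = (3.4991,1.2447); α = Δx/Fx = (47903/13690) / (47903/2738) = 1/5
check: Δy/Fy = (34081/27380) / (34081/5476) = 1/5 ✓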